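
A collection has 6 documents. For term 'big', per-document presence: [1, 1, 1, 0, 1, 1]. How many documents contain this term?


Checking each document for 'big':
Doc 1: present
Doc 2: present
Doc 3: present
Doc 4: absent
Doc 5: present
Doc 6: present
df = sum of presences = 1 + 1 + 1 + 0 + 1 + 1 = 5

5


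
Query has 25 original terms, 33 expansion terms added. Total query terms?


Original terms: 25
Expansion terms: 33
Total = 25 + 33 = 58

58


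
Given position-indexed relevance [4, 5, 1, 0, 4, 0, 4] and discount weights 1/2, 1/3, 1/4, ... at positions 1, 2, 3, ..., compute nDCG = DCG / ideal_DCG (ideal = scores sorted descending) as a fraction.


Position discount weights w_i = 1/(i+1) for i=1..7:
Weights = [1/2, 1/3, 1/4, 1/5, 1/6, 1/7, 1/8]
Actual relevance: [4, 5, 1, 0, 4, 0, 4]
DCG = 4/2 + 5/3 + 1/4 + 0/5 + 4/6 + 0/7 + 4/8 = 61/12
Ideal relevance (sorted desc): [5, 4, 4, 4, 1, 0, 0]
Ideal DCG = 5/2 + 4/3 + 4/4 + 4/5 + 1/6 + 0/7 + 0/8 = 29/5
nDCG = DCG / ideal_DCG = 61/12 / 29/5 = 305/348

305/348


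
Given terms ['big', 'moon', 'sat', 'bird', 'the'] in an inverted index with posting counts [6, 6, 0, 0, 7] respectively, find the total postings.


Summing posting list sizes:
'big': 6 postings
'moon': 6 postings
'sat': 0 postings
'bird': 0 postings
'the': 7 postings
Total = 6 + 6 + 0 + 0 + 7 = 19

19


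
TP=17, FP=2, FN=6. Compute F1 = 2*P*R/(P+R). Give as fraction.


F1 = 2 * P * R / (P + R)
P = TP/(TP+FP) = 17/19 = 17/19
R = TP/(TP+FN) = 17/23 = 17/23
2 * P * R = 2 * 17/19 * 17/23 = 578/437
P + R = 17/19 + 17/23 = 714/437
F1 = 578/437 / 714/437 = 17/21

17/21


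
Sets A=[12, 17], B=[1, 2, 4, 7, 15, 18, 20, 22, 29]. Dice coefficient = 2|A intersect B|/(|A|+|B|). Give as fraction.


A intersect B = []
|A intersect B| = 0
|A| = 2, |B| = 9
Dice = 2*0 / (2+9)
= 0 / 11 = 0

0


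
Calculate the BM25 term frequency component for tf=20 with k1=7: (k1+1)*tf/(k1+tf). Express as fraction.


BM25 TF component = (k1+1)*tf / (k1+tf)
k1 = 7, tf = 20
Numerator = (7+1)*20 = 160
Denominator = 7 + 20 = 27
= 160/27 = 160/27

160/27


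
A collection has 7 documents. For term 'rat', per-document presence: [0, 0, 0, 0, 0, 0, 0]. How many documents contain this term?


Checking each document for 'rat':
Doc 1: absent
Doc 2: absent
Doc 3: absent
Doc 4: absent
Doc 5: absent
Doc 6: absent
Doc 7: absent
df = sum of presences = 0 + 0 + 0 + 0 + 0 + 0 + 0 = 0

0


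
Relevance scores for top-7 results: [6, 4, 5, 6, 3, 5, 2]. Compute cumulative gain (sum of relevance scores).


Cumulative Gain = sum of relevance scores
Position 1: rel=6, running sum=6
Position 2: rel=4, running sum=10
Position 3: rel=5, running sum=15
Position 4: rel=6, running sum=21
Position 5: rel=3, running sum=24
Position 6: rel=5, running sum=29
Position 7: rel=2, running sum=31
CG = 31

31


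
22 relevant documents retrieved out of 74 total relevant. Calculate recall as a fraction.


Recall = retrieved_relevant / total_relevant
= 22 / 74
= 22 / (22 + 52)
= 11/37

11/37


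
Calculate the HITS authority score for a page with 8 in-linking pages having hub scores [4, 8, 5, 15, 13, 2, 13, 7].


Authority = sum of hub scores of in-linkers
In-link 1: hub score = 4
In-link 2: hub score = 8
In-link 3: hub score = 5
In-link 4: hub score = 15
In-link 5: hub score = 13
In-link 6: hub score = 2
In-link 7: hub score = 13
In-link 8: hub score = 7
Authority = 4 + 8 + 5 + 15 + 13 + 2 + 13 + 7 = 67

67


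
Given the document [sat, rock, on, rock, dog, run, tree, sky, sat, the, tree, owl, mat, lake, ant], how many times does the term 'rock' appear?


Document has 15 words
Scanning for 'rock':
Found at positions: [1, 3]
Count = 2

2


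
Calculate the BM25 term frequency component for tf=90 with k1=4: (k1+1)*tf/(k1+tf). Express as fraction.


BM25 TF component = (k1+1)*tf / (k1+tf)
k1 = 4, tf = 90
Numerator = (4+1)*90 = 450
Denominator = 4 + 90 = 94
= 450/94 = 225/47

225/47


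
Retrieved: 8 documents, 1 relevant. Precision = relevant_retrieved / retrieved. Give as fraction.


Precision = relevant_retrieved / total_retrieved
= 1 / 8
= 1 / (1 + 7)
= 1/8

1/8


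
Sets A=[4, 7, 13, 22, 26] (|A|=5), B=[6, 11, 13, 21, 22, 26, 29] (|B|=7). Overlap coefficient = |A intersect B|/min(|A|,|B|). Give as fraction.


A intersect B = [13, 22, 26]
|A intersect B| = 3
min(|A|, |B|) = min(5, 7) = 5
Overlap = 3 / 5 = 3/5

3/5


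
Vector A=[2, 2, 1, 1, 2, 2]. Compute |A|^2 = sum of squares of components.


|A|^2 = sum of squared components
A[0]^2 = 2^2 = 4
A[1]^2 = 2^2 = 4
A[2]^2 = 1^2 = 1
A[3]^2 = 1^2 = 1
A[4]^2 = 2^2 = 4
A[5]^2 = 2^2 = 4
Sum = 4 + 4 + 1 + 1 + 4 + 4 = 18

18


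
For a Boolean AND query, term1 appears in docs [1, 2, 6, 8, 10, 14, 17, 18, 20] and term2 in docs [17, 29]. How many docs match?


Boolean AND: find intersection of posting lists
term1 docs: [1, 2, 6, 8, 10, 14, 17, 18, 20]
term2 docs: [17, 29]
Intersection: [17]
|intersection| = 1

1


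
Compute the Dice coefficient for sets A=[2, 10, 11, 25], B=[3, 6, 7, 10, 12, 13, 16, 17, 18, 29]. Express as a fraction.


A intersect B = [10]
|A intersect B| = 1
|A| = 4, |B| = 10
Dice = 2*1 / (4+10)
= 2 / 14 = 1/7

1/7


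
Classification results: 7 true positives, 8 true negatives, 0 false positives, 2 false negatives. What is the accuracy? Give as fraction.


Accuracy = (TP + TN) / (TP + TN + FP + FN)
TP + TN = 7 + 8 = 15
Total = 7 + 8 + 0 + 2 = 17
Accuracy = 15 / 17 = 15/17

15/17


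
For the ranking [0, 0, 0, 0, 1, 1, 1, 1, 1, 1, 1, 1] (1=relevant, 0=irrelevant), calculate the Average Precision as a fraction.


Computing P@k for each relevant position:
Position 1: not relevant
Position 2: not relevant
Position 3: not relevant
Position 4: not relevant
Position 5: relevant, P@5 = 1/5 = 1/5
Position 6: relevant, P@6 = 2/6 = 1/3
Position 7: relevant, P@7 = 3/7 = 3/7
Position 8: relevant, P@8 = 4/8 = 1/2
Position 9: relevant, P@9 = 5/9 = 5/9
Position 10: relevant, P@10 = 6/10 = 3/5
Position 11: relevant, P@11 = 7/11 = 7/11
Position 12: relevant, P@12 = 8/12 = 2/3
Sum of P@k = 1/5 + 1/3 + 3/7 + 1/2 + 5/9 + 3/5 + 7/11 + 2/3 = 27169/6930
AP = 27169/6930 / 8 = 27169/55440

27169/55440


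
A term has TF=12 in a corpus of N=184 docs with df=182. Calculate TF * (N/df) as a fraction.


TF * (N/df)
= 12 * (184/182)
= 12 * 92/91
= 1104/91

1104/91


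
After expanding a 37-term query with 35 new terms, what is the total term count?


Original terms: 37
Expansion terms: 35
Total = 37 + 35 = 72

72


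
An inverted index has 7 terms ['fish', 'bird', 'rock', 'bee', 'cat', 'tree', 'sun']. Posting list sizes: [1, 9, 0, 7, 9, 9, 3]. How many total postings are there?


Summing posting list sizes:
'fish': 1 postings
'bird': 9 postings
'rock': 0 postings
'bee': 7 postings
'cat': 9 postings
'tree': 9 postings
'sun': 3 postings
Total = 1 + 9 + 0 + 7 + 9 + 9 + 3 = 38

38


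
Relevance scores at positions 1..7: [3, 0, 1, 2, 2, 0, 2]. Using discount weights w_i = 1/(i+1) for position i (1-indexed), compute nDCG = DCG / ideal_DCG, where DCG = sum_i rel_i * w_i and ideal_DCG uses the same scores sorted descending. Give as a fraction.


Position discount weights w_i = 1/(i+1) for i=1..7:
Weights = [1/2, 1/3, 1/4, 1/5, 1/6, 1/7, 1/8]
Actual relevance: [3, 0, 1, 2, 2, 0, 2]
DCG = 3/2 + 0/3 + 1/4 + 2/5 + 2/6 + 0/7 + 2/8 = 41/15
Ideal relevance (sorted desc): [3, 2, 2, 2, 1, 0, 0]
Ideal DCG = 3/2 + 2/3 + 2/4 + 2/5 + 1/6 + 0/7 + 0/8 = 97/30
nDCG = DCG / ideal_DCG = 41/15 / 97/30 = 82/97

82/97


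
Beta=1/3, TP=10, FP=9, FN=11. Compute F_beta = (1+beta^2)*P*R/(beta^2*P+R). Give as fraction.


P = TP/(TP+FP) = 10/19 = 10/19
R = TP/(TP+FN) = 10/21 = 10/21
beta^2 = 1/3^2 = 1/9
(1 + beta^2) = 10/9
Numerator = (1+beta^2)*P*R = 1000/3591
Denominator = beta^2*P + R = 10/171 + 10/21 = 640/1197
F_beta = 25/48

25/48


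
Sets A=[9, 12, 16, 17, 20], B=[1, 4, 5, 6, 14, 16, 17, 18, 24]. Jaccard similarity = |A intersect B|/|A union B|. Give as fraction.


A intersect B = [16, 17]
|A intersect B| = 2
A union B = [1, 4, 5, 6, 9, 12, 14, 16, 17, 18, 20, 24]
|A union B| = 12
Jaccard = 2/12 = 1/6

1/6


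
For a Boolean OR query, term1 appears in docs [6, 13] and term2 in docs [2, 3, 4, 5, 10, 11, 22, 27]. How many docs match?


Boolean OR: find union of posting lists
term1 docs: [6, 13]
term2 docs: [2, 3, 4, 5, 10, 11, 22, 27]
Union: [2, 3, 4, 5, 6, 10, 11, 13, 22, 27]
|union| = 10

10


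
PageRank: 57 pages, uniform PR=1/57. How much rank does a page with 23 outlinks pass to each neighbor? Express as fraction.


Initial PR = 1/57 = 1/57
Outlinks = 23
Contribution per link = PR / outlinks
= 1/57 / 23
= 1/1311

1/1311


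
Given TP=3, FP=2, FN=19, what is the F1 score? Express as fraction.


F1 = 2 * P * R / (P + R)
P = TP/(TP+FP) = 3/5 = 3/5
R = TP/(TP+FN) = 3/22 = 3/22
2 * P * R = 2 * 3/5 * 3/22 = 9/55
P + R = 3/5 + 3/22 = 81/110
F1 = 9/55 / 81/110 = 2/9

2/9


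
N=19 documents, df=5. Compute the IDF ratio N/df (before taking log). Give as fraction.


IDF ratio = N / df
= 19 / 5
= 19/5

19/5


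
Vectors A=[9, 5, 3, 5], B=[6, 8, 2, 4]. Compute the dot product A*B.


Dot product = sum of element-wise products
A[0]*B[0] = 9*6 = 54
A[1]*B[1] = 5*8 = 40
A[2]*B[2] = 3*2 = 6
A[3]*B[3] = 5*4 = 20
Sum = 54 + 40 + 6 + 20 = 120

120


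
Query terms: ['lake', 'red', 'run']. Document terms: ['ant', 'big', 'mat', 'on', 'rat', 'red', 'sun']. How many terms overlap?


Query terms: ['lake', 'red', 'run']
Document terms: ['ant', 'big', 'mat', 'on', 'rat', 'red', 'sun']
Common terms: ['red']
Overlap count = 1

1


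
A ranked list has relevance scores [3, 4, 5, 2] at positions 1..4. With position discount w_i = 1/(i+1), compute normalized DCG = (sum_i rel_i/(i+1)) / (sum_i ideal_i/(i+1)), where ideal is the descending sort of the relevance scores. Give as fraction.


Position discount weights w_i = 1/(i+1) for i=1..4:
Weights = [1/2, 1/3, 1/4, 1/5]
Actual relevance: [3, 4, 5, 2]
DCG = 3/2 + 4/3 + 5/4 + 2/5 = 269/60
Ideal relevance (sorted desc): [5, 4, 3, 2]
Ideal DCG = 5/2 + 4/3 + 3/4 + 2/5 = 299/60
nDCG = DCG / ideal_DCG = 269/60 / 299/60 = 269/299

269/299


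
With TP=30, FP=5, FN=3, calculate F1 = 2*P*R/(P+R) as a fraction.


F1 = 2 * P * R / (P + R)
P = TP/(TP+FP) = 30/35 = 6/7
R = TP/(TP+FN) = 30/33 = 10/11
2 * P * R = 2 * 6/7 * 10/11 = 120/77
P + R = 6/7 + 10/11 = 136/77
F1 = 120/77 / 136/77 = 15/17

15/17


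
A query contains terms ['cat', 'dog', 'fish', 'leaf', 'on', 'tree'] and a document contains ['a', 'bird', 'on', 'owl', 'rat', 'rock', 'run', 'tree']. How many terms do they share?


Query terms: ['cat', 'dog', 'fish', 'leaf', 'on', 'tree']
Document terms: ['a', 'bird', 'on', 'owl', 'rat', 'rock', 'run', 'tree']
Common terms: ['on', 'tree']
Overlap count = 2

2


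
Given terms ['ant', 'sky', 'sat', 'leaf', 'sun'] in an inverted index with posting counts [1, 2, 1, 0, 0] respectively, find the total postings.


Summing posting list sizes:
'ant': 1 postings
'sky': 2 postings
'sat': 1 postings
'leaf': 0 postings
'sun': 0 postings
Total = 1 + 2 + 1 + 0 + 0 = 4

4


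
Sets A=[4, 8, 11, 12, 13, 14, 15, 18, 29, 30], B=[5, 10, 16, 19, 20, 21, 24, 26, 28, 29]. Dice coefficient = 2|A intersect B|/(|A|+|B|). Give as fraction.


A intersect B = [29]
|A intersect B| = 1
|A| = 10, |B| = 10
Dice = 2*1 / (10+10)
= 2 / 20 = 1/10

1/10


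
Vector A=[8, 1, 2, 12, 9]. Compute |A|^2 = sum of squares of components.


|A|^2 = sum of squared components
A[0]^2 = 8^2 = 64
A[1]^2 = 1^2 = 1
A[2]^2 = 2^2 = 4
A[3]^2 = 12^2 = 144
A[4]^2 = 9^2 = 81
Sum = 64 + 1 + 4 + 144 + 81 = 294

294


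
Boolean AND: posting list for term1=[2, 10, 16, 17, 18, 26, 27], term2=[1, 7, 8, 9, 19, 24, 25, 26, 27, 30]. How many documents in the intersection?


Boolean AND: find intersection of posting lists
term1 docs: [2, 10, 16, 17, 18, 26, 27]
term2 docs: [1, 7, 8, 9, 19, 24, 25, 26, 27, 30]
Intersection: [26, 27]
|intersection| = 2

2


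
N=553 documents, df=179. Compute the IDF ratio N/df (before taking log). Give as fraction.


IDF ratio = N / df
= 553 / 179
= 553/179

553/179


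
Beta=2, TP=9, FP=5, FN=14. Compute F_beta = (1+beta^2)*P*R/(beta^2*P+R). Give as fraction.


P = TP/(TP+FP) = 9/14 = 9/14
R = TP/(TP+FN) = 9/23 = 9/23
beta^2 = 2^2 = 4
(1 + beta^2) = 5
Numerator = (1+beta^2)*P*R = 405/322
Denominator = beta^2*P + R = 18/7 + 9/23 = 477/161
F_beta = 45/106

45/106


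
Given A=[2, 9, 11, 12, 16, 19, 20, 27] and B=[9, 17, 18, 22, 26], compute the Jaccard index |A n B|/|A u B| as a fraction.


A intersect B = [9]
|A intersect B| = 1
A union B = [2, 9, 11, 12, 16, 17, 18, 19, 20, 22, 26, 27]
|A union B| = 12
Jaccard = 1/12 = 1/12

1/12


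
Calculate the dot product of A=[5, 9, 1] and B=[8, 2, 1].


Dot product = sum of element-wise products
A[0]*B[0] = 5*8 = 40
A[1]*B[1] = 9*2 = 18
A[2]*B[2] = 1*1 = 1
Sum = 40 + 18 + 1 = 59

59


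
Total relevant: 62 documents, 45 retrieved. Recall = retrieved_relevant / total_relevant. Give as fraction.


Recall = retrieved_relevant / total_relevant
= 45 / 62
= 45 / (45 + 17)
= 45/62

45/62


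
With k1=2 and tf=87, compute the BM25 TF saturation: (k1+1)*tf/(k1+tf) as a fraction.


BM25 TF component = (k1+1)*tf / (k1+tf)
k1 = 2, tf = 87
Numerator = (2+1)*87 = 261
Denominator = 2 + 87 = 89
= 261/89 = 261/89

261/89


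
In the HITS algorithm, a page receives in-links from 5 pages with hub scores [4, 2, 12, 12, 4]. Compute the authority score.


Authority = sum of hub scores of in-linkers
In-link 1: hub score = 4
In-link 2: hub score = 2
In-link 3: hub score = 12
In-link 4: hub score = 12
In-link 5: hub score = 4
Authority = 4 + 2 + 12 + 12 + 4 = 34

34


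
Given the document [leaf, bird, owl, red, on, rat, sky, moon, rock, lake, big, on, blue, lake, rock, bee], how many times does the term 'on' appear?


Document has 16 words
Scanning for 'on':
Found at positions: [4, 11]
Count = 2

2


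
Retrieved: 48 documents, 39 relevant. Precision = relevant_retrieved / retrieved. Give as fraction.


Precision = relevant_retrieved / total_retrieved
= 39 / 48
= 39 / (39 + 9)
= 13/16

13/16


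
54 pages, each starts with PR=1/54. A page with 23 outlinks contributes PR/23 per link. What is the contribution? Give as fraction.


Initial PR = 1/54 = 1/54
Outlinks = 23
Contribution per link = PR / outlinks
= 1/54 / 23
= 1/1242

1/1242


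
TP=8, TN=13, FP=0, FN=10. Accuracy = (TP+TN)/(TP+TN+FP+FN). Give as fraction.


Accuracy = (TP + TN) / (TP + TN + FP + FN)
TP + TN = 8 + 13 = 21
Total = 8 + 13 + 0 + 10 = 31
Accuracy = 21 / 31 = 21/31

21/31


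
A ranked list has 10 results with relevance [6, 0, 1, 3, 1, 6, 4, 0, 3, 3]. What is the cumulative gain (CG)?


Cumulative Gain = sum of relevance scores
Position 1: rel=6, running sum=6
Position 2: rel=0, running sum=6
Position 3: rel=1, running sum=7
Position 4: rel=3, running sum=10
Position 5: rel=1, running sum=11
Position 6: rel=6, running sum=17
Position 7: rel=4, running sum=21
Position 8: rel=0, running sum=21
Position 9: rel=3, running sum=24
Position 10: rel=3, running sum=27
CG = 27

27


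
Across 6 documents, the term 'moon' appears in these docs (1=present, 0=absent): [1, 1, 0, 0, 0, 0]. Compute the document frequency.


Checking each document for 'moon':
Doc 1: present
Doc 2: present
Doc 3: absent
Doc 4: absent
Doc 5: absent
Doc 6: absent
df = sum of presences = 1 + 1 + 0 + 0 + 0 + 0 = 2

2


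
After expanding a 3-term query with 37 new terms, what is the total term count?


Original terms: 3
Expansion terms: 37
Total = 3 + 37 = 40

40


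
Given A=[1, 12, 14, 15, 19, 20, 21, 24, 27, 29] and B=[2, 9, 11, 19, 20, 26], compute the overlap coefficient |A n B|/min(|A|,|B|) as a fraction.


A intersect B = [19, 20]
|A intersect B| = 2
min(|A|, |B|) = min(10, 6) = 6
Overlap = 2 / 6 = 1/3

1/3


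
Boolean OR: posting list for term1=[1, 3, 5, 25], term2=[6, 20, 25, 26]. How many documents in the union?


Boolean OR: find union of posting lists
term1 docs: [1, 3, 5, 25]
term2 docs: [6, 20, 25, 26]
Union: [1, 3, 5, 6, 20, 25, 26]
|union| = 7

7


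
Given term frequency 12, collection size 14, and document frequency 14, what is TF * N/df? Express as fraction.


TF * (N/df)
= 12 * (14/14)
= 12 * 1
= 12

12


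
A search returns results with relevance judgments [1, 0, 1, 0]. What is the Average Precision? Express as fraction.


Computing P@k for each relevant position:
Position 1: relevant, P@1 = 1/1 = 1
Position 2: not relevant
Position 3: relevant, P@3 = 2/3 = 2/3
Position 4: not relevant
Sum of P@k = 1 + 2/3 = 5/3
AP = 5/3 / 2 = 5/6

5/6


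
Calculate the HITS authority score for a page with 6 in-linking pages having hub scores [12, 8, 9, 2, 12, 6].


Authority = sum of hub scores of in-linkers
In-link 1: hub score = 12
In-link 2: hub score = 8
In-link 3: hub score = 9
In-link 4: hub score = 2
In-link 5: hub score = 12
In-link 6: hub score = 6
Authority = 12 + 8 + 9 + 2 + 12 + 6 = 49

49


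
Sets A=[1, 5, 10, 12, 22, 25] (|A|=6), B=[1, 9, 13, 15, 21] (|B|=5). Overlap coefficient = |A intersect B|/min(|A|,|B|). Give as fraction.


A intersect B = [1]
|A intersect B| = 1
min(|A|, |B|) = min(6, 5) = 5
Overlap = 1 / 5 = 1/5

1/5


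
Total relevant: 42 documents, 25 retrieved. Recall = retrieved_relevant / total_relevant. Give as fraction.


Recall = retrieved_relevant / total_relevant
= 25 / 42
= 25 / (25 + 17)
= 25/42

25/42


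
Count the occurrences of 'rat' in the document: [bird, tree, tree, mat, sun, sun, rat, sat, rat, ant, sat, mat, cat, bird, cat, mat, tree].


Document has 17 words
Scanning for 'rat':
Found at positions: [6, 8]
Count = 2

2


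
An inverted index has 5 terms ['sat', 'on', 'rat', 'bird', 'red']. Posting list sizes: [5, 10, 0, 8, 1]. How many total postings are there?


Summing posting list sizes:
'sat': 5 postings
'on': 10 postings
'rat': 0 postings
'bird': 8 postings
'red': 1 postings
Total = 5 + 10 + 0 + 8 + 1 = 24

24


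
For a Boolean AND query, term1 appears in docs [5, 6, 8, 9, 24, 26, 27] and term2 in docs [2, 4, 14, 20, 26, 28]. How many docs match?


Boolean AND: find intersection of posting lists
term1 docs: [5, 6, 8, 9, 24, 26, 27]
term2 docs: [2, 4, 14, 20, 26, 28]
Intersection: [26]
|intersection| = 1

1


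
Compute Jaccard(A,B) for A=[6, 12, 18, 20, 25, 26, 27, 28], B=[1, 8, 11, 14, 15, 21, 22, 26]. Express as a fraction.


A intersect B = [26]
|A intersect B| = 1
A union B = [1, 6, 8, 11, 12, 14, 15, 18, 20, 21, 22, 25, 26, 27, 28]
|A union B| = 15
Jaccard = 1/15 = 1/15

1/15


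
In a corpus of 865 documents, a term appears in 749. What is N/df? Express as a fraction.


IDF ratio = N / df
= 865 / 749
= 865/749

865/749


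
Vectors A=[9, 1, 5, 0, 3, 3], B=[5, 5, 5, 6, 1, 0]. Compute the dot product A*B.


Dot product = sum of element-wise products
A[0]*B[0] = 9*5 = 45
A[1]*B[1] = 1*5 = 5
A[2]*B[2] = 5*5 = 25
A[3]*B[3] = 0*6 = 0
A[4]*B[4] = 3*1 = 3
A[5]*B[5] = 3*0 = 0
Sum = 45 + 5 + 25 + 0 + 3 + 0 = 78

78


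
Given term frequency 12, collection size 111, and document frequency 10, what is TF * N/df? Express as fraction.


TF * (N/df)
= 12 * (111/10)
= 12 * 111/10
= 666/5

666/5


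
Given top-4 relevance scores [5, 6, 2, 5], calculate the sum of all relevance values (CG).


Cumulative Gain = sum of relevance scores
Position 1: rel=5, running sum=5
Position 2: rel=6, running sum=11
Position 3: rel=2, running sum=13
Position 4: rel=5, running sum=18
CG = 18

18


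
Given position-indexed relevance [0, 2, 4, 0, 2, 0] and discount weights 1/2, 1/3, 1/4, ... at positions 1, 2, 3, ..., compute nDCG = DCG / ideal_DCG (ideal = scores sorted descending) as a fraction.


Position discount weights w_i = 1/(i+1) for i=1..6:
Weights = [1/2, 1/3, 1/4, 1/5, 1/6, 1/7]
Actual relevance: [0, 2, 4, 0, 2, 0]
DCG = 0/2 + 2/3 + 4/4 + 0/5 + 2/6 + 0/7 = 2
Ideal relevance (sorted desc): [4, 2, 2, 0, 0, 0]
Ideal DCG = 4/2 + 2/3 + 2/4 + 0/5 + 0/6 + 0/7 = 19/6
nDCG = DCG / ideal_DCG = 2 / 19/6 = 12/19

12/19


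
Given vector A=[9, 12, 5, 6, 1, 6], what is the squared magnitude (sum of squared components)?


|A|^2 = sum of squared components
A[0]^2 = 9^2 = 81
A[1]^2 = 12^2 = 144
A[2]^2 = 5^2 = 25
A[3]^2 = 6^2 = 36
A[4]^2 = 1^2 = 1
A[5]^2 = 6^2 = 36
Sum = 81 + 144 + 25 + 36 + 1 + 36 = 323

323


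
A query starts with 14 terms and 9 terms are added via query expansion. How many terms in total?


Original terms: 14
Expansion terms: 9
Total = 14 + 9 = 23

23


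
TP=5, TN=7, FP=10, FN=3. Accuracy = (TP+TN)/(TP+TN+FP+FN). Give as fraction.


Accuracy = (TP + TN) / (TP + TN + FP + FN)
TP + TN = 5 + 7 = 12
Total = 5 + 7 + 10 + 3 = 25
Accuracy = 12 / 25 = 12/25

12/25


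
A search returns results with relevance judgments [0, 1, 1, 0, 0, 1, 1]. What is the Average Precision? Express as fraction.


Computing P@k for each relevant position:
Position 1: not relevant
Position 2: relevant, P@2 = 1/2 = 1/2
Position 3: relevant, P@3 = 2/3 = 2/3
Position 4: not relevant
Position 5: not relevant
Position 6: relevant, P@6 = 3/6 = 1/2
Position 7: relevant, P@7 = 4/7 = 4/7
Sum of P@k = 1/2 + 2/3 + 1/2 + 4/7 = 47/21
AP = 47/21 / 4 = 47/84

47/84


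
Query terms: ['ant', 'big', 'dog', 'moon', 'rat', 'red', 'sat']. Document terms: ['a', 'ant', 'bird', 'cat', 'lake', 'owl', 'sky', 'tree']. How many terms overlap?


Query terms: ['ant', 'big', 'dog', 'moon', 'rat', 'red', 'sat']
Document terms: ['a', 'ant', 'bird', 'cat', 'lake', 'owl', 'sky', 'tree']
Common terms: ['ant']
Overlap count = 1

1


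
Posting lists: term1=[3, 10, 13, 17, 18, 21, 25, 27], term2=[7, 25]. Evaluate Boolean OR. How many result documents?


Boolean OR: find union of posting lists
term1 docs: [3, 10, 13, 17, 18, 21, 25, 27]
term2 docs: [7, 25]
Union: [3, 7, 10, 13, 17, 18, 21, 25, 27]
|union| = 9

9


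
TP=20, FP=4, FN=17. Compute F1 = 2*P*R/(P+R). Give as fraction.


F1 = 2 * P * R / (P + R)
P = TP/(TP+FP) = 20/24 = 5/6
R = TP/(TP+FN) = 20/37 = 20/37
2 * P * R = 2 * 5/6 * 20/37 = 100/111
P + R = 5/6 + 20/37 = 305/222
F1 = 100/111 / 305/222 = 40/61

40/61


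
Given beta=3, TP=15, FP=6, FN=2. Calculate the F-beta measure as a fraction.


P = TP/(TP+FP) = 15/21 = 5/7
R = TP/(TP+FN) = 15/17 = 15/17
beta^2 = 3^2 = 9
(1 + beta^2) = 10
Numerator = (1+beta^2)*P*R = 750/119
Denominator = beta^2*P + R = 45/7 + 15/17 = 870/119
F_beta = 25/29

25/29


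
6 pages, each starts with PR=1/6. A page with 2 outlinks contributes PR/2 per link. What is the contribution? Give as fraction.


Initial PR = 1/6 = 1/6
Outlinks = 2
Contribution per link = PR / outlinks
= 1/6 / 2
= 1/12

1/12


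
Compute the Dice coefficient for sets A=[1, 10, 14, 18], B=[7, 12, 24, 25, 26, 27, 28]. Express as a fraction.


A intersect B = []
|A intersect B| = 0
|A| = 4, |B| = 7
Dice = 2*0 / (4+7)
= 0 / 11 = 0

0


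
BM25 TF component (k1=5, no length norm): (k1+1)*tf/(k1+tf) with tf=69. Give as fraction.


BM25 TF component = (k1+1)*tf / (k1+tf)
k1 = 5, tf = 69
Numerator = (5+1)*69 = 414
Denominator = 5 + 69 = 74
= 414/74 = 207/37

207/37


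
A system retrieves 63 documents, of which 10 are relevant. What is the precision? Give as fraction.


Precision = relevant_retrieved / total_retrieved
= 10 / 63
= 10 / (10 + 53)
= 10/63

10/63


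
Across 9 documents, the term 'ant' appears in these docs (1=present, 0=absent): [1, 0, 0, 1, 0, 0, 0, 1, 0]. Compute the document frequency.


Checking each document for 'ant':
Doc 1: present
Doc 2: absent
Doc 3: absent
Doc 4: present
Doc 5: absent
Doc 6: absent
Doc 7: absent
Doc 8: present
Doc 9: absent
df = sum of presences = 1 + 0 + 0 + 1 + 0 + 0 + 0 + 1 + 0 = 3

3


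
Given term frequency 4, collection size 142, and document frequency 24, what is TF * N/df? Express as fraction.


TF * (N/df)
= 4 * (142/24)
= 4 * 71/12
= 71/3

71/3


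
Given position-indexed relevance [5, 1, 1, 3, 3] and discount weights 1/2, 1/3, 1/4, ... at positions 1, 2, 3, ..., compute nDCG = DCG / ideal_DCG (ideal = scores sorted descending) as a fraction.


Position discount weights w_i = 1/(i+1) for i=1..5:
Weights = [1/2, 1/3, 1/4, 1/5, 1/6]
Actual relevance: [5, 1, 1, 3, 3]
DCG = 5/2 + 1/3 + 1/4 + 3/5 + 3/6 = 251/60
Ideal relevance (sorted desc): [5, 3, 3, 1, 1]
Ideal DCG = 5/2 + 3/3 + 3/4 + 1/5 + 1/6 = 277/60
nDCG = DCG / ideal_DCG = 251/60 / 277/60 = 251/277

251/277


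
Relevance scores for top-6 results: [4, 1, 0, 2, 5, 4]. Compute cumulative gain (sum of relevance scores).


Cumulative Gain = sum of relevance scores
Position 1: rel=4, running sum=4
Position 2: rel=1, running sum=5
Position 3: rel=0, running sum=5
Position 4: rel=2, running sum=7
Position 5: rel=5, running sum=12
Position 6: rel=4, running sum=16
CG = 16

16


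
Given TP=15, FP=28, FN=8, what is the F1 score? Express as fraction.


F1 = 2 * P * R / (P + R)
P = TP/(TP+FP) = 15/43 = 15/43
R = TP/(TP+FN) = 15/23 = 15/23
2 * P * R = 2 * 15/43 * 15/23 = 450/989
P + R = 15/43 + 15/23 = 990/989
F1 = 450/989 / 990/989 = 5/11

5/11


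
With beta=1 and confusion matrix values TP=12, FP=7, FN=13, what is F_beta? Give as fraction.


P = TP/(TP+FP) = 12/19 = 12/19
R = TP/(TP+FN) = 12/25 = 12/25
beta^2 = 1^2 = 1
(1 + beta^2) = 2
Numerator = (1+beta^2)*P*R = 288/475
Denominator = beta^2*P + R = 12/19 + 12/25 = 528/475
F_beta = 6/11

6/11


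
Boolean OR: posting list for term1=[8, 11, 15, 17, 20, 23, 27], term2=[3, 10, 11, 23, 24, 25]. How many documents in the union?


Boolean OR: find union of posting lists
term1 docs: [8, 11, 15, 17, 20, 23, 27]
term2 docs: [3, 10, 11, 23, 24, 25]
Union: [3, 8, 10, 11, 15, 17, 20, 23, 24, 25, 27]
|union| = 11

11


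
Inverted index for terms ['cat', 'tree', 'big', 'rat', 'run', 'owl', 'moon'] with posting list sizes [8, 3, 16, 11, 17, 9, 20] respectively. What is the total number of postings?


Summing posting list sizes:
'cat': 8 postings
'tree': 3 postings
'big': 16 postings
'rat': 11 postings
'run': 17 postings
'owl': 9 postings
'moon': 20 postings
Total = 8 + 3 + 16 + 11 + 17 + 9 + 20 = 84

84


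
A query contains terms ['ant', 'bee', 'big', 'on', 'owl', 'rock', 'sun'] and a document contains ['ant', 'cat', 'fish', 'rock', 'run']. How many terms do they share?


Query terms: ['ant', 'bee', 'big', 'on', 'owl', 'rock', 'sun']
Document terms: ['ant', 'cat', 'fish', 'rock', 'run']
Common terms: ['ant', 'rock']
Overlap count = 2

2


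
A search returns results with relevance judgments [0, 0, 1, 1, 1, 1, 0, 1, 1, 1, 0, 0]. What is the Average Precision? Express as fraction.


Computing P@k for each relevant position:
Position 1: not relevant
Position 2: not relevant
Position 3: relevant, P@3 = 1/3 = 1/3
Position 4: relevant, P@4 = 2/4 = 1/2
Position 5: relevant, P@5 = 3/5 = 3/5
Position 6: relevant, P@6 = 4/6 = 2/3
Position 7: not relevant
Position 8: relevant, P@8 = 5/8 = 5/8
Position 9: relevant, P@9 = 6/9 = 2/3
Position 10: relevant, P@10 = 7/10 = 7/10
Position 11: not relevant
Position 12: not relevant
Sum of P@k = 1/3 + 1/2 + 3/5 + 2/3 + 5/8 + 2/3 + 7/10 = 491/120
AP = 491/120 / 7 = 491/840

491/840


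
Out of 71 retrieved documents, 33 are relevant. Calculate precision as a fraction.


Precision = relevant_retrieved / total_retrieved
= 33 / 71
= 33 / (33 + 38)
= 33/71

33/71


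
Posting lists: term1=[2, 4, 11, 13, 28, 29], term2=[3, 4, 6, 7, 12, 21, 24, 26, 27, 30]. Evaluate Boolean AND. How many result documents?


Boolean AND: find intersection of posting lists
term1 docs: [2, 4, 11, 13, 28, 29]
term2 docs: [3, 4, 6, 7, 12, 21, 24, 26, 27, 30]
Intersection: [4]
|intersection| = 1

1


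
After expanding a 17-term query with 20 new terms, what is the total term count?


Original terms: 17
Expansion terms: 20
Total = 17 + 20 = 37

37


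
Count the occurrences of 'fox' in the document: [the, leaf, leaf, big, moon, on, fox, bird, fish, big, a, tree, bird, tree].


Document has 14 words
Scanning for 'fox':
Found at positions: [6]
Count = 1

1


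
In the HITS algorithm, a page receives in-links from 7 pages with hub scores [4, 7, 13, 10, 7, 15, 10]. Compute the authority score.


Authority = sum of hub scores of in-linkers
In-link 1: hub score = 4
In-link 2: hub score = 7
In-link 3: hub score = 13
In-link 4: hub score = 10
In-link 5: hub score = 7
In-link 6: hub score = 15
In-link 7: hub score = 10
Authority = 4 + 7 + 13 + 10 + 7 + 15 + 10 = 66

66


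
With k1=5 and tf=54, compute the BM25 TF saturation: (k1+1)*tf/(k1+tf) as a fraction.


BM25 TF component = (k1+1)*tf / (k1+tf)
k1 = 5, tf = 54
Numerator = (5+1)*54 = 324
Denominator = 5 + 54 = 59
= 324/59 = 324/59

324/59


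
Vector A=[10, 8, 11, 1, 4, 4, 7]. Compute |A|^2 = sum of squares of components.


|A|^2 = sum of squared components
A[0]^2 = 10^2 = 100
A[1]^2 = 8^2 = 64
A[2]^2 = 11^2 = 121
A[3]^2 = 1^2 = 1
A[4]^2 = 4^2 = 16
A[5]^2 = 4^2 = 16
A[6]^2 = 7^2 = 49
Sum = 100 + 64 + 121 + 1 + 16 + 16 + 49 = 367

367


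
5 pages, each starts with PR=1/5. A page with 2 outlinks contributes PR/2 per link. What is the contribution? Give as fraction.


Initial PR = 1/5 = 1/5
Outlinks = 2
Contribution per link = PR / outlinks
= 1/5 / 2
= 1/10

1/10


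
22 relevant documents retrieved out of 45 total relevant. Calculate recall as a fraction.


Recall = retrieved_relevant / total_relevant
= 22 / 45
= 22 / (22 + 23)
= 22/45

22/45


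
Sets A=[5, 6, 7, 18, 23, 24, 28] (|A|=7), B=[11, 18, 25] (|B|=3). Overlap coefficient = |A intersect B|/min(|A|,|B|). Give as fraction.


A intersect B = [18]
|A intersect B| = 1
min(|A|, |B|) = min(7, 3) = 3
Overlap = 1 / 3 = 1/3

1/3


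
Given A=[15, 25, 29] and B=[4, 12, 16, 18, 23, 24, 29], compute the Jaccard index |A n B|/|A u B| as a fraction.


A intersect B = [29]
|A intersect B| = 1
A union B = [4, 12, 15, 16, 18, 23, 24, 25, 29]
|A union B| = 9
Jaccard = 1/9 = 1/9

1/9


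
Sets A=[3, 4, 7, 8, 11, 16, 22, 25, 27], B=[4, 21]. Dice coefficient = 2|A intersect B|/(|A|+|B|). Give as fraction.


A intersect B = [4]
|A intersect B| = 1
|A| = 9, |B| = 2
Dice = 2*1 / (9+2)
= 2 / 11 = 2/11

2/11


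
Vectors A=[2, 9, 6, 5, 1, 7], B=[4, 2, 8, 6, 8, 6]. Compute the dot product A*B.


Dot product = sum of element-wise products
A[0]*B[0] = 2*4 = 8
A[1]*B[1] = 9*2 = 18
A[2]*B[2] = 6*8 = 48
A[3]*B[3] = 5*6 = 30
A[4]*B[4] = 1*8 = 8
A[5]*B[5] = 7*6 = 42
Sum = 8 + 18 + 48 + 30 + 8 + 42 = 154

154


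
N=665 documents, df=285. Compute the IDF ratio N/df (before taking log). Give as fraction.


IDF ratio = N / df
= 665 / 285
= 7/3

7/3


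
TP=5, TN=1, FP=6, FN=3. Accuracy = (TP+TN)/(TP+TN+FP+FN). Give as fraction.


Accuracy = (TP + TN) / (TP + TN + FP + FN)
TP + TN = 5 + 1 = 6
Total = 5 + 1 + 6 + 3 = 15
Accuracy = 6 / 15 = 2/5

2/5


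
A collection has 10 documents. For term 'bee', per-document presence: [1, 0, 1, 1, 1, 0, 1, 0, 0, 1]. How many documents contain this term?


Checking each document for 'bee':
Doc 1: present
Doc 2: absent
Doc 3: present
Doc 4: present
Doc 5: present
Doc 6: absent
Doc 7: present
Doc 8: absent
Doc 9: absent
Doc 10: present
df = sum of presences = 1 + 0 + 1 + 1 + 1 + 0 + 1 + 0 + 0 + 1 = 6

6


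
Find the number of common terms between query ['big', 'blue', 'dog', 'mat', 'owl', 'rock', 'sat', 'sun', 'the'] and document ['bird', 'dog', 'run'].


Query terms: ['big', 'blue', 'dog', 'mat', 'owl', 'rock', 'sat', 'sun', 'the']
Document terms: ['bird', 'dog', 'run']
Common terms: ['dog']
Overlap count = 1

1


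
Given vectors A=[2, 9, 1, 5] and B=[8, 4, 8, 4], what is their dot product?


Dot product = sum of element-wise products
A[0]*B[0] = 2*8 = 16
A[1]*B[1] = 9*4 = 36
A[2]*B[2] = 1*8 = 8
A[3]*B[3] = 5*4 = 20
Sum = 16 + 36 + 8 + 20 = 80

80


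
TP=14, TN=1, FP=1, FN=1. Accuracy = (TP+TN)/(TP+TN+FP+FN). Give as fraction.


Accuracy = (TP + TN) / (TP + TN + FP + FN)
TP + TN = 14 + 1 = 15
Total = 14 + 1 + 1 + 1 = 17
Accuracy = 15 / 17 = 15/17

15/17


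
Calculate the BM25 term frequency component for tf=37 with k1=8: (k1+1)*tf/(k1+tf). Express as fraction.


BM25 TF component = (k1+1)*tf / (k1+tf)
k1 = 8, tf = 37
Numerator = (8+1)*37 = 333
Denominator = 8 + 37 = 45
= 333/45 = 37/5

37/5


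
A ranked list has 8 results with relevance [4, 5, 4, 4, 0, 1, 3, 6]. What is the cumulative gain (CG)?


Cumulative Gain = sum of relevance scores
Position 1: rel=4, running sum=4
Position 2: rel=5, running sum=9
Position 3: rel=4, running sum=13
Position 4: rel=4, running sum=17
Position 5: rel=0, running sum=17
Position 6: rel=1, running sum=18
Position 7: rel=3, running sum=21
Position 8: rel=6, running sum=27
CG = 27

27


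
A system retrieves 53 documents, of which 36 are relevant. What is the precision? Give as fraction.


Precision = relevant_retrieved / total_retrieved
= 36 / 53
= 36 / (36 + 17)
= 36/53

36/53


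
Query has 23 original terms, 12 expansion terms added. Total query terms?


Original terms: 23
Expansion terms: 12
Total = 23 + 12 = 35

35


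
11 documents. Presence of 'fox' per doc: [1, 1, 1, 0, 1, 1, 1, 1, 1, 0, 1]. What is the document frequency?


Checking each document for 'fox':
Doc 1: present
Doc 2: present
Doc 3: present
Doc 4: absent
Doc 5: present
Doc 6: present
Doc 7: present
Doc 8: present
Doc 9: present
Doc 10: absent
Doc 11: present
df = sum of presences = 1 + 1 + 1 + 0 + 1 + 1 + 1 + 1 + 1 + 0 + 1 = 9

9


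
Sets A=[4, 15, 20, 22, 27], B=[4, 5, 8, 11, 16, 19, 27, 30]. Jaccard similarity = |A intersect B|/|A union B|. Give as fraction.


A intersect B = [4, 27]
|A intersect B| = 2
A union B = [4, 5, 8, 11, 15, 16, 19, 20, 22, 27, 30]
|A union B| = 11
Jaccard = 2/11 = 2/11

2/11


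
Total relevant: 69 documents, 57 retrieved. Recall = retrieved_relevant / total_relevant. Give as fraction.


Recall = retrieved_relevant / total_relevant
= 57 / 69
= 57 / (57 + 12)
= 19/23

19/23


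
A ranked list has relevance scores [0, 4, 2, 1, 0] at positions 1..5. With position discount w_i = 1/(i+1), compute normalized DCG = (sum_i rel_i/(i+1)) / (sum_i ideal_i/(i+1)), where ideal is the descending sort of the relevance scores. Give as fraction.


Position discount weights w_i = 1/(i+1) for i=1..5:
Weights = [1/2, 1/3, 1/4, 1/5, 1/6]
Actual relevance: [0, 4, 2, 1, 0]
DCG = 0/2 + 4/3 + 2/4 + 1/5 + 0/6 = 61/30
Ideal relevance (sorted desc): [4, 2, 1, 0, 0]
Ideal DCG = 4/2 + 2/3 + 1/4 + 0/5 + 0/6 = 35/12
nDCG = DCG / ideal_DCG = 61/30 / 35/12 = 122/175

122/175


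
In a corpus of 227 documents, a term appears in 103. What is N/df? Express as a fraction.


IDF ratio = N / df
= 227 / 103
= 227/103

227/103


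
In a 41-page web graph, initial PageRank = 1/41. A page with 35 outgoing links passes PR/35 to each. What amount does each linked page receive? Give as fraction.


Initial PR = 1/41 = 1/41
Outlinks = 35
Contribution per link = PR / outlinks
= 1/41 / 35
= 1/1435

1/1435


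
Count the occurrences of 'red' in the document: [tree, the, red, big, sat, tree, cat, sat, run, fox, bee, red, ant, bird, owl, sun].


Document has 16 words
Scanning for 'red':
Found at positions: [2, 11]
Count = 2

2


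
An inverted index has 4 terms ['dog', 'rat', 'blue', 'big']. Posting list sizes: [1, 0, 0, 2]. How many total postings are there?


Summing posting list sizes:
'dog': 1 postings
'rat': 0 postings
'blue': 0 postings
'big': 2 postings
Total = 1 + 0 + 0 + 2 = 3

3


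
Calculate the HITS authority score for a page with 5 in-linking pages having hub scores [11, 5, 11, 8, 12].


Authority = sum of hub scores of in-linkers
In-link 1: hub score = 11
In-link 2: hub score = 5
In-link 3: hub score = 11
In-link 4: hub score = 8
In-link 5: hub score = 12
Authority = 11 + 5 + 11 + 8 + 12 = 47

47


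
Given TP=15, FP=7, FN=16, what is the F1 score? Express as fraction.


F1 = 2 * P * R / (P + R)
P = TP/(TP+FP) = 15/22 = 15/22
R = TP/(TP+FN) = 15/31 = 15/31
2 * P * R = 2 * 15/22 * 15/31 = 225/341
P + R = 15/22 + 15/31 = 795/682
F1 = 225/341 / 795/682 = 30/53

30/53


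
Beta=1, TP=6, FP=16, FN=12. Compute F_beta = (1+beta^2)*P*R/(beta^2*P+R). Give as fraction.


P = TP/(TP+FP) = 6/22 = 3/11
R = TP/(TP+FN) = 6/18 = 1/3
beta^2 = 1^2 = 1
(1 + beta^2) = 2
Numerator = (1+beta^2)*P*R = 2/11
Denominator = beta^2*P + R = 3/11 + 1/3 = 20/33
F_beta = 3/10

3/10


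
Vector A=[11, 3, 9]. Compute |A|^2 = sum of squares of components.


|A|^2 = sum of squared components
A[0]^2 = 11^2 = 121
A[1]^2 = 3^2 = 9
A[2]^2 = 9^2 = 81
Sum = 121 + 9 + 81 = 211

211


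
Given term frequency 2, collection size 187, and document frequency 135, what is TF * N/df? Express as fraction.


TF * (N/df)
= 2 * (187/135)
= 2 * 187/135
= 374/135

374/135


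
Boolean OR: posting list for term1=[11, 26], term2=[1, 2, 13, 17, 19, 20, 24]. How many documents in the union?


Boolean OR: find union of posting lists
term1 docs: [11, 26]
term2 docs: [1, 2, 13, 17, 19, 20, 24]
Union: [1, 2, 11, 13, 17, 19, 20, 24, 26]
|union| = 9

9


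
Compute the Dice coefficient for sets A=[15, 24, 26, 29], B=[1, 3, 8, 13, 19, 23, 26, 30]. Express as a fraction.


A intersect B = [26]
|A intersect B| = 1
|A| = 4, |B| = 8
Dice = 2*1 / (4+8)
= 2 / 12 = 1/6

1/6


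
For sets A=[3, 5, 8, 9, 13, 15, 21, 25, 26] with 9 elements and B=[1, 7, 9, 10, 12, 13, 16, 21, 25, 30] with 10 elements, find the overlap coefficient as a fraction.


A intersect B = [9, 13, 21, 25]
|A intersect B| = 4
min(|A|, |B|) = min(9, 10) = 9
Overlap = 4 / 9 = 4/9

4/9


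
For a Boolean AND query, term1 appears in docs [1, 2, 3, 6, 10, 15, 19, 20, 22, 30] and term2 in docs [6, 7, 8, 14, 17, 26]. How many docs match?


Boolean AND: find intersection of posting lists
term1 docs: [1, 2, 3, 6, 10, 15, 19, 20, 22, 30]
term2 docs: [6, 7, 8, 14, 17, 26]
Intersection: [6]
|intersection| = 1

1


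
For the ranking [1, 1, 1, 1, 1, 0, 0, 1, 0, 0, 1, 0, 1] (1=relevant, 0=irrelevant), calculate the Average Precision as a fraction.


Computing P@k for each relevant position:
Position 1: relevant, P@1 = 1/1 = 1
Position 2: relevant, P@2 = 2/2 = 1
Position 3: relevant, P@3 = 3/3 = 1
Position 4: relevant, P@4 = 4/4 = 1
Position 5: relevant, P@5 = 5/5 = 1
Position 6: not relevant
Position 7: not relevant
Position 8: relevant, P@8 = 6/8 = 3/4
Position 9: not relevant
Position 10: not relevant
Position 11: relevant, P@11 = 7/11 = 7/11
Position 12: not relevant
Position 13: relevant, P@13 = 8/13 = 8/13
Sum of P@k = 1 + 1 + 1 + 1 + 1 + 3/4 + 7/11 + 8/13 = 4005/572
AP = 4005/572 / 8 = 4005/4576

4005/4576


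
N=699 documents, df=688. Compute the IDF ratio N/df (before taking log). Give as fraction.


IDF ratio = N / df
= 699 / 688
= 699/688

699/688


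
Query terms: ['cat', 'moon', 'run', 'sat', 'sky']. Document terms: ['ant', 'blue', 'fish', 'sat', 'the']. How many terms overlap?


Query terms: ['cat', 'moon', 'run', 'sat', 'sky']
Document terms: ['ant', 'blue', 'fish', 'sat', 'the']
Common terms: ['sat']
Overlap count = 1

1


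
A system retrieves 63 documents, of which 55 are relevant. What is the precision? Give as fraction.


Precision = relevant_retrieved / total_retrieved
= 55 / 63
= 55 / (55 + 8)
= 55/63

55/63


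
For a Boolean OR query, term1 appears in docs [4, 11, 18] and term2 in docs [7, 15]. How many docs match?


Boolean OR: find union of posting lists
term1 docs: [4, 11, 18]
term2 docs: [7, 15]
Union: [4, 7, 11, 15, 18]
|union| = 5

5


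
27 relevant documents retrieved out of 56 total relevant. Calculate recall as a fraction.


Recall = retrieved_relevant / total_relevant
= 27 / 56
= 27 / (27 + 29)
= 27/56

27/56


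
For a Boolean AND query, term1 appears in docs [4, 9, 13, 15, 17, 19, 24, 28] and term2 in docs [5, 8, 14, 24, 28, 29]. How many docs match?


Boolean AND: find intersection of posting lists
term1 docs: [4, 9, 13, 15, 17, 19, 24, 28]
term2 docs: [5, 8, 14, 24, 28, 29]
Intersection: [24, 28]
|intersection| = 2

2
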